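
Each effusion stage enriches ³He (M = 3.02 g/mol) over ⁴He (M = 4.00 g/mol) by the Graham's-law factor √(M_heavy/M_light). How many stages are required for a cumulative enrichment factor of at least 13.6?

Single-stage factor α = √(4.00/3.02), so ln α = ½ ln(1.32450) = 0.1405.
Need α^N ≥ 13.6 ⇒ N ≥ ln(13.6) / ln α = 2.610 / 0.1405 = 18.57.
Rounding up, N = 19 stages.

19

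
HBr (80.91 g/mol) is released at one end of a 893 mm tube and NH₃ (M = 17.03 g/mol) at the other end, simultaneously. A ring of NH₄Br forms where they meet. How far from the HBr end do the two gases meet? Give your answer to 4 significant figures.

In equal time, each gas travels a distance ∝ its rate ∝ 1/√M, so d_HBr/d_NH₃ = √(M_NH₃/M_HBr) = √(17.03/80.91) = 0.4588.
With d_HBr + d_NH₃ = 893 mm, d_NH₃ = 893/(1 + 0.4588) = 612.2 mm.
d_HBr = 893 − 612.2 = 280.8 mm.

280.8 mm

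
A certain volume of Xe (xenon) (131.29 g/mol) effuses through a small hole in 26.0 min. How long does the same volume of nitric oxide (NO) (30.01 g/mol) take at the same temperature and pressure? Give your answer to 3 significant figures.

Using Graham's law: t_NO/t_Xe = √(M_NO/M_Xe) = √(30.01/131.29) = √0.2286 = 0.4781.
So the time for NO is 26.0 × 0.4781 = 12.4 min.

12.4 min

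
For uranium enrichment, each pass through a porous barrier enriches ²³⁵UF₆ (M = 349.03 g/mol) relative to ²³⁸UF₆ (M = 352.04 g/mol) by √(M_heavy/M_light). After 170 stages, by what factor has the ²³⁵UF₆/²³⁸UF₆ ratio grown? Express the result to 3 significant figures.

Each stage multiplies the ratio by α = √(352.04/349.03), so after 170 stages the overall factor is α^170 = (352.04/349.03)^(170/2).
= 1.00862^85 = 2.07.

2.07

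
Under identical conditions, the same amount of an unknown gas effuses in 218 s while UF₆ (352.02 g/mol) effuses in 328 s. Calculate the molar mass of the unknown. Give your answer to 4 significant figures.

155.5 g/mol

Since effusion rate ∝ 1/√M, t_X/t_UF₆ = √(M_X/M_UF₆).
218/328 = 0.6646 = √(M_X/352.02)
M_X = 352.02 × 0.6646² = 352.02 × 0.4417 = 155.5 g/mol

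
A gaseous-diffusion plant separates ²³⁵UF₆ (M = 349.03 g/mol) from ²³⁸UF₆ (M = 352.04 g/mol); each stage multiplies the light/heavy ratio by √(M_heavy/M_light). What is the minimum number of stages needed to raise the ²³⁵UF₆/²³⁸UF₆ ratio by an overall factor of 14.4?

622

Per stage α = (352.04/349.03)^(1/2) = 1.00862^0.5, giving ln α = 0.004293.
Need α^N ≥ 14.4 ⇒ N ≥ ln(14.4) / ln α = 2.667 / 0.004293 = 621.23.
Minimum whole number of stages: N = 622.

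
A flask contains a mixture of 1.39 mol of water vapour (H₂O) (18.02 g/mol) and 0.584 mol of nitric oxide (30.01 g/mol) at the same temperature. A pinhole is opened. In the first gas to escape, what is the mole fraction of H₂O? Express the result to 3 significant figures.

Rate_i ∝ x_i/√M_i (Graham's law weighted by mole fraction), so the effusate composition follows n_i/√M_i.
So x_H₂O in the escaping gas = (n_H₂O/√M_H₂O) / Σ(n_i/√M_i)
= (1.39/√18.02) / (1.39/√18.02 + 0.584/√30.01) = 0.3274/(0.3274 + 0.1066) = 0.754.

0.754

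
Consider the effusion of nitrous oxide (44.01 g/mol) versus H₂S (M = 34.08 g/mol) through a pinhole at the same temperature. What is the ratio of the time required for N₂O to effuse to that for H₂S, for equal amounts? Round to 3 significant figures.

1.14

By Graham's law, t_N₂O/t_H₂S = √(M_N₂O/M_H₂S) = √(44.01/34.08) = √1.291 = 1.14.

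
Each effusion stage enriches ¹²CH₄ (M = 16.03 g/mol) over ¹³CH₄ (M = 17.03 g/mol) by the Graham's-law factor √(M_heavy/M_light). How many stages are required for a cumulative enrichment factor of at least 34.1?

117

Per stage α = (17.03/16.03)^(1/2) = 1.06238^0.5, giving ln α = 0.03026.
Need α^N ≥ 34.1 ⇒ N ≥ ln(34.1) / ln α = 3.529 / 0.03026 = 116.64.
Rounding up, N = 117 stages.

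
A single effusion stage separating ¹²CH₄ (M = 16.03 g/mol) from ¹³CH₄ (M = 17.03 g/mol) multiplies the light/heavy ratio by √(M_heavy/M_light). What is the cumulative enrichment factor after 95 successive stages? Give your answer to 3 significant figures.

Overall factor = α^95 with α = √(17.03/16.03), i.e. (17.03/16.03)^(95/2).
= 1.06238^(95/2) = 17.7.

17.7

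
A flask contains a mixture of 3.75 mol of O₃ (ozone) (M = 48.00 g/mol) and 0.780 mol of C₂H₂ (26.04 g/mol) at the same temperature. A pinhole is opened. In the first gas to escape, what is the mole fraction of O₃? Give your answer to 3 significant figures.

Rate_i ∝ x_i/√M_i (Graham's law weighted by mole fraction), so the effusate composition follows n_i/√M_i.
Mole fraction of O₃ in the effusate = (n_O₃/√M_O₃) / (n_O₃/√M_O₃ + n_C₂H₂/√M_C₂H₂)
= (3.75/√48.00) / (3.75/√48.00 + 0.780/√26.04) = 0.5413/(0.5413 + 0.1529) = 0.780.

0.780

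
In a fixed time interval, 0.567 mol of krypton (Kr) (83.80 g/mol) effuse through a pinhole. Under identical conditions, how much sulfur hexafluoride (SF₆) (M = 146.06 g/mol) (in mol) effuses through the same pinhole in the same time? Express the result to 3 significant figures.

0.429 mol

By Graham's law, rate_SF₆/rate_Kr = √(M_Kr/M_SF₆) = √(83.80/146.06) = √0.5737 = 0.7575.
So the amount for SF₆ is 0.567 × 0.7575 = 0.429 mol.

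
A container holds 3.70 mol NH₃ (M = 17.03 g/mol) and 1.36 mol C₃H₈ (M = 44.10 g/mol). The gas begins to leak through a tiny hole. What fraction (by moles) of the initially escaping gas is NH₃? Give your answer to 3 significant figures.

Rate_i ∝ x_i/√M_i (Graham's law weighted by mole fraction), so the effusate composition follows n_i/√M_i.
x_NH₃(eff) = (n_NH₃/√M_NH₃) / (n_NH₃/√M_NH₃ + n_C₃H₈/√M_C₃H₈)
= (3.70/√17.03) / (3.70/√17.03 + 1.36/√44.10) = 0.8966/(0.8966 + 0.2048) = 0.814.

0.814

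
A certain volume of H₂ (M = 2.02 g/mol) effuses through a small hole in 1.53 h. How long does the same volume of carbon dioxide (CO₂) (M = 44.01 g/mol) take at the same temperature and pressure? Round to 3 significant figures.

7.14 h

Since effusion rate ∝ 1/√M, t_CO₂/t_H₂ = √(M_CO₂/M_H₂) = √(44.01/2.02) = √21.79 = 4.668.
So the time for CO₂ is 1.53 × 4.668 = 7.14 h.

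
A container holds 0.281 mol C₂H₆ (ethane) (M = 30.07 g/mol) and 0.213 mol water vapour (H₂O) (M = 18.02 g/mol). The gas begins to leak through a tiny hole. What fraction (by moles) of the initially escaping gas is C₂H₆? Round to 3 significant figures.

Rate_i ∝ x_i/√M_i (Graham's law weighted by mole fraction), so the effusate composition follows n_i/√M_i.
So x_C₂H₆ in the escaping gas = (n_C₂H₆/√M_C₂H₆) / Σ(n_i/√M_i)
= (0.281/√30.07) / (0.281/√30.07 + 0.213/√18.02) = 0.05124/(0.05124 + 0.05018) = 0.505.

0.505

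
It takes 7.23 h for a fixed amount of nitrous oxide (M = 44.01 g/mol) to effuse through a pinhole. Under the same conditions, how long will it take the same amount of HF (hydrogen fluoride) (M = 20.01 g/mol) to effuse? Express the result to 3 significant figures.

4.88 h

Using Graham's law: t_HF/t_N₂O = √(M_HF/M_N₂O) = √(20.01/44.01) = √0.4547 = 0.6743.
So the time for HF is 7.23 × 0.6743 = 4.88 h.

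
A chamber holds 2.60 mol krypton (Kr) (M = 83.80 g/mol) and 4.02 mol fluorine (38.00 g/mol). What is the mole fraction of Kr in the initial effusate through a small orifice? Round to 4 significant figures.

Rate_i ∝ x_i/√M_i (Graham's law weighted by mole fraction), so the effusate composition follows n_i/√M_i.
x_Kr(eff) = (n_Kr/√M_Kr) / (n_Kr/√M_Kr + n_F₂/√M_F₂)
= (2.60/√83.80) / (2.60/√83.80 + 4.02/√38.00) = 0.2840/(0.2840 + 0.6521) = 0.3034.

0.3034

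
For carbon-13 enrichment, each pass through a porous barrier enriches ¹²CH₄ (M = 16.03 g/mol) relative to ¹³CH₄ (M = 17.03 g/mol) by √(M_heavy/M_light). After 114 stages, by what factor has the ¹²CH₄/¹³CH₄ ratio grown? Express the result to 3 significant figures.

Overall factor = α^114 with α = √(17.03/16.03), i.e. (17.03/16.03)^(114/2).
= 1.06238^57 = 31.5.

31.5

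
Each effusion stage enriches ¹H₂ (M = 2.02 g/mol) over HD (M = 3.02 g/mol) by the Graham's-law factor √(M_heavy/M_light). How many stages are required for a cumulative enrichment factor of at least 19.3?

With α = √(3.02/2.02) per stage, ln α = ½ ln(1.49505) = 0.2011.
Need α^N ≥ 19.3 ⇒ N ≥ ln(19.3) / ln α = 2.960 / 0.2011 = 14.72.
Rounding up, N = 15 stages.

15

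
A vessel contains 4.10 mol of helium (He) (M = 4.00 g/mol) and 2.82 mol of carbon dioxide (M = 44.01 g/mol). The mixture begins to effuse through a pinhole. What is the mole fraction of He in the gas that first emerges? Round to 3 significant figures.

Effusion rate of each component ∝ n_i/√M_i (partial pressure × 1/√M).
x_He(eff) = (n_He/√M_He) / (n_He/√M_He + n_CO₂/√M_CO₂)
= (4.10/√4.00) / (4.10/√4.00 + 2.82/√44.01) = 2.050/(2.050 + 0.4251) = 0.828.

0.828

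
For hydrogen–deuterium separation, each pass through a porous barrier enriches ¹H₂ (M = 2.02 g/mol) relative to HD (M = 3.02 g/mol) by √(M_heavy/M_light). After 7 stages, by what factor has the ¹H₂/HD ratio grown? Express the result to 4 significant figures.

Overall factor = α^7 with α = √(3.02/2.02), i.e. (3.02/2.02)^(7/2).
= 1.49505^(7/2) = 4.086.

4.086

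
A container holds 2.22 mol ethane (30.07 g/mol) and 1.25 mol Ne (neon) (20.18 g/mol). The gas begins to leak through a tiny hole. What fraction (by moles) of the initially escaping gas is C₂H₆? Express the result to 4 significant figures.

0.5927

Each component's effusion rate ∝ (its partial pressure)·(1/√M) ∝ n_i/√M_i.
x_C₂H₆(eff) = (n_C₂H₆/√M_C₂H₆) / (n_C₂H₆/√M_C₂H₆ + n_Ne/√M_Ne)
= (2.22/√30.07) / (2.22/√30.07 + 1.25/√20.18) = 0.4048/(0.4048 + 0.2783) = 0.5927.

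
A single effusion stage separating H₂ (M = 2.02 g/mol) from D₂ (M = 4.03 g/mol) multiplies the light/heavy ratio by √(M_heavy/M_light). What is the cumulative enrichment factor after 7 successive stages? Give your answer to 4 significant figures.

After 7 stages the ratio has grown by (√(4.03/2.02))^7 = (4.03/2.02)^(7/2).
= 1.99505^(7/2) = 11.22.

11.22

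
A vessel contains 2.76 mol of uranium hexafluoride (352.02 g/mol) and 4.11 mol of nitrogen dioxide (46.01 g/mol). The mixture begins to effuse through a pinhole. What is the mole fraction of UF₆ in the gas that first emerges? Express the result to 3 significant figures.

0.195

Each component's effusion rate ∝ (its partial pressure)·(1/√M) ∝ n_i/√M_i.
So x_UF₆ in the escaping gas = (n_UF₆/√M_UF₆) / Σ(n_i/√M_i)
= (2.76/√352.02) / (2.76/√352.02 + 4.11/√46.01) = 0.1471/(0.1471 + 0.6059) = 0.195.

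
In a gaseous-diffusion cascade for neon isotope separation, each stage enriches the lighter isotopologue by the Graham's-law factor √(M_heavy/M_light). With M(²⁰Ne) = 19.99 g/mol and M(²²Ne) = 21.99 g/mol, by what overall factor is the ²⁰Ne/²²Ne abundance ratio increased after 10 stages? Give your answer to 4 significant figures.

After 10 stages the ratio has grown by (√(21.99/19.99))^10 = (21.99/19.99)^(10/2).
= 1.10005^5 = 1.611.

1.611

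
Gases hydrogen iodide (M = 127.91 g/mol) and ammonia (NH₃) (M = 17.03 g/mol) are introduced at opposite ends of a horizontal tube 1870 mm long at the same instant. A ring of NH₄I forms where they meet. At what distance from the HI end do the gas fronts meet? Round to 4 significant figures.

499.9 mm

Graham's law gives d_HI/d_NH₃ = rate_HI/rate_NH₃ = √(M_NH₃/M_HI) = √(17.03/127.91) = 0.3649.
With d_HI + d_NH₃ = 1870 mm, d_NH₃ = 1870/(1 + 0.3649) = 1370 mm.
d_HI = 1870 − 1370 = 499.9 mm.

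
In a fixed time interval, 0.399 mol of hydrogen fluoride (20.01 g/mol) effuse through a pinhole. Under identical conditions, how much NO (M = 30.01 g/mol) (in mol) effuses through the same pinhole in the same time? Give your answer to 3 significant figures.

Since effusion rate ∝ 1/√M, rate_NO/rate_HF = √(M_HF/M_NO) = √(20.01/30.01) = √0.6668 = 0.8166.
So the amount for NO is 0.399 × 0.8166 = 0.326 mol.

0.326 mol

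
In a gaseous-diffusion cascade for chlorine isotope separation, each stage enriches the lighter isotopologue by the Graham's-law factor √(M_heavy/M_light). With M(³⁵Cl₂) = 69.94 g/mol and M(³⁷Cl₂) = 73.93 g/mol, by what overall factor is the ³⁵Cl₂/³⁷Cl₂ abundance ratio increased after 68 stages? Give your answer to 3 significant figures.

After 68 stages the ratio has grown by (√(73.93/69.94))^68 = (73.93/69.94)^(68/2).
= 1.05705^34 = 6.60.

6.60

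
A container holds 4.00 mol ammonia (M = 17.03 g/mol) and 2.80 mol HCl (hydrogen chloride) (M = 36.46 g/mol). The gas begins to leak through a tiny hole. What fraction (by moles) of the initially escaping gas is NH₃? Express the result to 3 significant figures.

0.676

Each component's effusion rate ∝ (its partial pressure)·(1/√M) ∝ n_i/√M_i.
So x_NH₃ in the escaping gas = (n_NH₃/√M_NH₃) / Σ(n_i/√M_i)
= (4.00/√17.03) / (4.00/√17.03 + 2.80/√36.46) = 0.9693/(0.9693 + 0.4637) = 0.676.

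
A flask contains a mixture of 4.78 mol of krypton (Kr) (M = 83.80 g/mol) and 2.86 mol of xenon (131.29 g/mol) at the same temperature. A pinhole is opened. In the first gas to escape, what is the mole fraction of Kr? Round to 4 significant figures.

0.6766

Each component's effusion rate ∝ (its partial pressure)·(1/√M) ∝ n_i/√M_i.
So x_Kr in the escaping gas = (n_Kr/√M_Kr) / Σ(n_i/√M_i)
= (4.78/√83.80) / (4.78/√83.80 + 2.86/√131.29) = 0.5222/(0.5222 + 0.2496) = 0.6766.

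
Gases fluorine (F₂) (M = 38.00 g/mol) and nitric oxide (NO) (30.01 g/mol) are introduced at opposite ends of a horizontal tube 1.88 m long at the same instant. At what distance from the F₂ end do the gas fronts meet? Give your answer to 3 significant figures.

0.885 m

Distances travelled in equal time are proportional to diffusion rates, so d_F₂/d_NO = √(M_NO/M_F₂) = √(30.01/38.00) = 0.8887.
With d_F₂ + d_NO = 1.88 m, d_NO = 1.88/(1 + 0.8887) = 0.9954 m.
d_F₂ = 1.88 − 0.9954 = 0.885 m.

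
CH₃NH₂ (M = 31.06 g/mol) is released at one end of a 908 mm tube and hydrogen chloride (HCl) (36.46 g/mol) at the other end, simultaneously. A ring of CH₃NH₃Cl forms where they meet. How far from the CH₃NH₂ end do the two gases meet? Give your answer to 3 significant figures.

472 mm

Graham's law gives d_CH₃NH₂/d_HCl = rate_CH₃NH₂/rate_HCl = √(M_HCl/M_CH₃NH₂) = √(36.46/31.06) = 1.083.
With d_CH₃NH₂ + d_HCl = 908 mm, d_HCl = 908/(1 + 1.083) = 435.8 mm.
d_CH₃NH₂ = 908 − 435.8 = 472 mm.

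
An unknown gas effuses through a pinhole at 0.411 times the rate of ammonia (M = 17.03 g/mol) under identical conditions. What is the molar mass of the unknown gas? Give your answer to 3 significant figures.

101 g/mol

By Graham's law, rate_X/rate_NH₃ = √(M_NH₃/M_X).
0.411 = √(17.03/M_X)
M_X = 17.03 / 0.411² = 17.03 / 0.1689 = 101 g/mol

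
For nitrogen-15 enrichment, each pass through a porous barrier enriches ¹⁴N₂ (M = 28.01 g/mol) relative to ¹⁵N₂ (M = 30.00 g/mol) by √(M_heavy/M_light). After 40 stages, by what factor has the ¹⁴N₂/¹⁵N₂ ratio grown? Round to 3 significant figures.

Overall factor = α^40 with α = √(30.00/28.01), i.e. (30.00/28.01)^(40/2).
= 1.07105^20 = 3.95.

3.95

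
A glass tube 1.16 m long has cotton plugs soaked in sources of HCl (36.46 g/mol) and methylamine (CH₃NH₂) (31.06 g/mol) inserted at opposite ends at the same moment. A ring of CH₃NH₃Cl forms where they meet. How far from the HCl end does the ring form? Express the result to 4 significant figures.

In equal time, each gas travels a distance ∝ its rate ∝ 1/√M, so d_HCl/d_CH₃NH₂ = √(M_CH₃NH₂/M_HCl) = √(31.06/36.46) = 0.9230.
With d_HCl + d_CH₃NH₂ = 1.16 m, d_CH₃NH₂ = 1.16/(1 + 0.9230) = 0.6032 m.
d_HCl = 1.16 − 0.6032 = 0.5568 m.

0.5568 m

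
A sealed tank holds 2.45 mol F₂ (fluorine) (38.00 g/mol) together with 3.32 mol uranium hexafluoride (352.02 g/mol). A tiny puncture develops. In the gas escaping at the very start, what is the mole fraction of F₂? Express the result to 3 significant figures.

0.692

Rate_i ∝ x_i/√M_i (Graham's law weighted by mole fraction), so the effusate composition follows n_i/√M_i.
Mole fraction of F₂ in the effusate = (n_F₂/√M_F₂) / (n_F₂/√M_F₂ + n_UF₆/√M_UF₆)
= (2.45/√38.00) / (2.45/√38.00 + 3.32/√352.02) = 0.3974/(0.3974 + 0.1770) = 0.692.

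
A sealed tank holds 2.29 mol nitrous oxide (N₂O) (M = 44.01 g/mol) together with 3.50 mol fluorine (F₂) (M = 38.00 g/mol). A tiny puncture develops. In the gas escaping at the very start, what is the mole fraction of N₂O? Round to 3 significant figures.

Each component's effusion rate ∝ (its partial pressure)·(1/√M) ∝ n_i/√M_i.
x_N₂O(eff) = (n_N₂O/√M_N₂O) / (n_N₂O/√M_N₂O + n_F₂/√M_F₂)
= (2.29/√44.01) / (2.29/√44.01 + 3.50/√38.00) = 0.3452/(0.3452 + 0.5678) = 0.378.

0.378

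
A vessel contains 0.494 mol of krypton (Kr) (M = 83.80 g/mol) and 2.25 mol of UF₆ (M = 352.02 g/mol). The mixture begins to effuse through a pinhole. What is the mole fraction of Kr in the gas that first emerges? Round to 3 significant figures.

0.310

Effusion rate of each component ∝ n_i/√M_i (partial pressure × 1/√M).
x_Kr(eff) = (n_Kr/√M_Kr) / (n_Kr/√M_Kr + n_UF₆/√M_UF₆)
= (0.494/√83.80) / (0.494/√83.80 + 2.25/√352.02) = 0.05396/(0.05396 + 0.1199) = 0.310.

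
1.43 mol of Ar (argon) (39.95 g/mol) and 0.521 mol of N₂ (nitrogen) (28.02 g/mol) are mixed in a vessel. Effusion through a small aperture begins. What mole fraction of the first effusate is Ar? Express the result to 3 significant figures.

0.697

Rate_i ∝ x_i/√M_i (Graham's law weighted by mole fraction), so the effusate composition follows n_i/√M_i.
So x_Ar in the escaping gas = (n_Ar/√M_Ar) / Σ(n_i/√M_i)
= (1.43/√39.95) / (1.43/√39.95 + 0.521/√28.02) = 0.2262/(0.2262 + 0.09842) = 0.697.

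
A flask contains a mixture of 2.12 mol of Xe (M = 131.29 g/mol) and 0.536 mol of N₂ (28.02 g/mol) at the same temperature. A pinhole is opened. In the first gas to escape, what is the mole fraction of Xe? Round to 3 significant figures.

0.646

Rate_i ∝ x_i/√M_i (Graham's law weighted by mole fraction), so the effusate composition follows n_i/√M_i.
So x_Xe in the escaping gas = (n_Xe/√M_Xe) / Σ(n_i/√M_i)
= (2.12/√131.29) / (2.12/√131.29 + 0.536/√28.02) = 0.1850/(0.1850 + 0.1013) = 0.646.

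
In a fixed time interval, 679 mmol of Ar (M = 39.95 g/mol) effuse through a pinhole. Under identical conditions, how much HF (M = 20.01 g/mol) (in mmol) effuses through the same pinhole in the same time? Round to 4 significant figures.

By Graham's law, rate_HF/rate_Ar = √(M_Ar/M_HF) = √(39.95/20.01) = √1.997 = 1.413.
So the amount for HF is 679 × 1.413 = 959.4 mmol.

959.4 mmol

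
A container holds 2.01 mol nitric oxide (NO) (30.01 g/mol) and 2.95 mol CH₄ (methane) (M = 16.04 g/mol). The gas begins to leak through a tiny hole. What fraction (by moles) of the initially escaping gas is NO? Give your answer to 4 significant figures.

Rate_i ∝ x_i/√M_i (Graham's law weighted by mole fraction), so the effusate composition follows n_i/√M_i.
x_NO(eff) = (n_NO/√M_NO) / (n_NO/√M_NO + n_CH₄/√M_CH₄)
= (2.01/√30.01) / (2.01/√30.01 + 2.95/√16.04) = 0.3669/(0.3669 + 0.7366) = 0.3325.

0.3325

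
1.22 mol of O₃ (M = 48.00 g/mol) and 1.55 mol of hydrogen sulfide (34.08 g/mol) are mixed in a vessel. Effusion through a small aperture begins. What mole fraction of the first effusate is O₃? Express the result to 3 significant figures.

The effusion rate of species i is ∝ p_i/√M_i ∝ n_i/√M_i.
x_O₃(eff) = (n_O₃/√M_O₃) / (n_O₃/√M_O₃ + n_H₂S/√M_H₂S)
= (1.22/√48.00) / (1.22/√48.00 + 1.55/√34.08) = 0.1761/(0.1761 + 0.2655) = 0.399.

0.399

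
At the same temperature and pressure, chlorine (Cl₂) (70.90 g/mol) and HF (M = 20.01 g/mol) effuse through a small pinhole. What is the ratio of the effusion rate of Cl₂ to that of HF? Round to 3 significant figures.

0.531

From Graham's law, rate_Cl₂/rate_HF = √(M_HF/M_Cl₂) = √(20.01/70.90) = √0.2822 = 0.531.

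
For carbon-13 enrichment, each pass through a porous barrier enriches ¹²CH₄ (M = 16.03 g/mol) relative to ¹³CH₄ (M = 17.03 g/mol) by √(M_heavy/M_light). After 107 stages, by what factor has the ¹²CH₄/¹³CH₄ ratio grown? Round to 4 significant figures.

The single-stage factor is √(M_heavy/M_light), so 107 stages give [√(17.03/16.03)]^107 = (17.03/16.03)^(107/2).
= 1.06238^(107/2) = 25.47.

25.47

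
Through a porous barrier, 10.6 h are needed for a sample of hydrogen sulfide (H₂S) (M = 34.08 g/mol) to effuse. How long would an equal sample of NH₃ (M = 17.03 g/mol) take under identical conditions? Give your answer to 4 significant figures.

7.493 h

Using Graham's law: t_NH₃/t_H₂S = √(M_NH₃/M_H₂S) = √(17.03/34.08) = √0.4997 = 0.7069.
So the time for NH₃ is 10.6 × 0.7069 = 7.493 h.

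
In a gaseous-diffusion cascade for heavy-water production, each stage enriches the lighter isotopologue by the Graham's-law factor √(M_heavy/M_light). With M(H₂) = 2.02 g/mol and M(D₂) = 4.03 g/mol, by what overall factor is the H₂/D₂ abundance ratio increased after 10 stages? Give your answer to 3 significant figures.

31.6

After 10 stages the ratio has grown by (√(4.03/2.02))^10 = (4.03/2.02)^(10/2).
= 1.99505^5 = 31.6.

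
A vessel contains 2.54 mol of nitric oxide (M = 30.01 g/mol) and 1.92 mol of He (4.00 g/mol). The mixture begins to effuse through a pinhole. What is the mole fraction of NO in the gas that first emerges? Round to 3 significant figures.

Rate_i ∝ x_i/√M_i (Graham's law weighted by mole fraction), so the effusate composition follows n_i/√M_i.
Mole fraction of NO in the effusate = (n_NO/√M_NO) / (n_NO/√M_NO + n_He/√M_He)
= (2.54/√30.01) / (2.54/√30.01 + 1.92/√4.00) = 0.4637/(0.4637 + 0.9600) = 0.326.

0.326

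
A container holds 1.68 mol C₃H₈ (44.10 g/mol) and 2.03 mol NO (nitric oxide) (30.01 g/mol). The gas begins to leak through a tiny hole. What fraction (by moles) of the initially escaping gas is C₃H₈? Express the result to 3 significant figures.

Each component's effusion rate ∝ (its partial pressure)·(1/√M) ∝ n_i/√M_i.
x_C₃H₈(eff) = (n_C₃H₈/√M_C₃H₈) / (n_C₃H₈/√M_C₃H₈ + n_NO/√M_NO)
= (1.68/√44.10) / (1.68/√44.10 + 2.03/√30.01) = 0.2530/(0.2530 + 0.3706) = 0.406.

0.406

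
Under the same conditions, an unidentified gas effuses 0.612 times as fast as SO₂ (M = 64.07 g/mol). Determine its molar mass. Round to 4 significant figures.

By Graham's law, rate_X/rate_SO₂ = √(M_SO₂/M_X).
0.612 = √(64.07/M_X)
M_X = 64.07 / 0.612² = 64.07 / 0.3745 = 171.1 g/mol

171.1 g/mol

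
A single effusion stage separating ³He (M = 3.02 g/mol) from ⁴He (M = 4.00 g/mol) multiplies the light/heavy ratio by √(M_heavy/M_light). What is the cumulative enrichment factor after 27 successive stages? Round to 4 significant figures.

44.43

Each stage multiplies the ratio by α = √(4.00/3.02), so after 27 stages the overall factor is α^27 = (4.00/3.02)^(27/2).
= 1.32450^(27/2) = 44.43.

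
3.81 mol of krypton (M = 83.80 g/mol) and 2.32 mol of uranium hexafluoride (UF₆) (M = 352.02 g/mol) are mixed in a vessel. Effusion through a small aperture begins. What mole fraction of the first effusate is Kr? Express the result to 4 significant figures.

0.7710

Rate_i ∝ x_i/√M_i (Graham's law weighted by mole fraction), so the effusate composition follows n_i/√M_i.
Mole fraction of Kr in the effusate = (n_Kr/√M_Kr) / (n_Kr/√M_Kr + n_UF₆/√M_UF₆)
= (3.81/√83.80) / (3.81/√83.80 + 2.32/√352.02) = 0.4162/(0.4162 + 0.1237) = 0.7710.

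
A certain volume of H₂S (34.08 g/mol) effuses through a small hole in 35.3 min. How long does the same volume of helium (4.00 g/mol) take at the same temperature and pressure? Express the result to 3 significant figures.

Using Graham's law: t_He/t_H₂S = √(M_He/M_H₂S) = √(4.00/34.08) = √0.1174 = 0.3426.
So the time for He is 35.3 × 0.3426 = 12.1 min.

12.1 min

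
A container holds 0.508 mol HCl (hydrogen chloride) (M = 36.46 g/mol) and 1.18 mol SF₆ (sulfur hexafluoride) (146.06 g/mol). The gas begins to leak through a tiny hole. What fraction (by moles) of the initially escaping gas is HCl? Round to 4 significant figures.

Each component's effusion rate ∝ (its partial pressure)·(1/√M) ∝ n_i/√M_i.
Mole fraction of HCl in the effusate = (n_HCl/√M_HCl) / (n_HCl/√M_HCl + n_SF₆/√M_SF₆)
= (0.508/√36.46) / (0.508/√36.46 + 1.18/√146.06) = 0.08413/(0.08413 + 0.09764) = 0.4628.

0.4628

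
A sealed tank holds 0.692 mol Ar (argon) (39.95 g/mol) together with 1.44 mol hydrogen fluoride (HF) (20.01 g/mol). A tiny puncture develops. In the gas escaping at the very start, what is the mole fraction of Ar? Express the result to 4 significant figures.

Rate_i ∝ x_i/√M_i (Graham's law weighted by mole fraction), so the effusate composition follows n_i/√M_i.
Mole fraction of Ar in the effusate = (n_Ar/√M_Ar) / (n_Ar/√M_Ar + n_HF/√M_HF)
= (0.692/√39.95) / (0.692/√39.95 + 1.44/√20.01) = 0.1095/(0.1095 + 0.3219) = 0.2538.

0.2538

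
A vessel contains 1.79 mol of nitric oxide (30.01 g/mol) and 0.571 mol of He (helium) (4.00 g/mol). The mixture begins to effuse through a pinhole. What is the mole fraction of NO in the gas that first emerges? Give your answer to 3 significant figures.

0.534

The effusion rate of species i is ∝ p_i/√M_i ∝ n_i/√M_i.
x_NO(eff) = (n_NO/√M_NO) / (n_NO/√M_NO + n_He/√M_He)
= (1.79/√30.01) / (1.79/√30.01 + 0.571/√4.00) = 0.3268/(0.3268 + 0.2855) = 0.534.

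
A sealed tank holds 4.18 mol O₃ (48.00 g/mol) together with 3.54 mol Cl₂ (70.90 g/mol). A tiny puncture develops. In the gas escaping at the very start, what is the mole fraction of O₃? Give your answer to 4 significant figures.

0.5893

The effusion rate of species i is ∝ p_i/√M_i ∝ n_i/√M_i.
x_O₃(eff) = (n_O₃/√M_O₃) / (n_O₃/√M_O₃ + n_Cl₂/√M_Cl₂)
= (4.18/√48.00) / (4.18/√48.00 + 3.54/√70.90) = 0.6033/(0.6033 + 0.4204) = 0.5893.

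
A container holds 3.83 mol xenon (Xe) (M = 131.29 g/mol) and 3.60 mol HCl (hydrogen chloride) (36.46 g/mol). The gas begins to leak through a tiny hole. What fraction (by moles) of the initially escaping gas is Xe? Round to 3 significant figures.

0.359

The effusion rate of species i is ∝ p_i/√M_i ∝ n_i/√M_i.
Mole fraction of Xe in the effusate = (n_Xe/√M_Xe) / (n_Xe/√M_Xe + n_HCl/√M_HCl)
= (3.83/√131.29) / (3.83/√131.29 + 3.60/√36.46) = 0.3343/(0.3343 + 0.5962) = 0.359.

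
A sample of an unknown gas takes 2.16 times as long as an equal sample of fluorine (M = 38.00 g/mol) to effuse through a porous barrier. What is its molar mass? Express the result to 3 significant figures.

Graham's law gives t_X/t_F₂ = √(M_X/M_F₂).
2.16 = √(M_X/38.00)
M_X = 38.00 × 2.16² = 38.00 × 4.666 = 177 g/mol

177 g/mol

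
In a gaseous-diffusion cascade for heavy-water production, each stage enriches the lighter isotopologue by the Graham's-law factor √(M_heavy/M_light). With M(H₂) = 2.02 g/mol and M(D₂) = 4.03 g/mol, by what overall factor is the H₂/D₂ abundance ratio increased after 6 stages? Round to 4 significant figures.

7.941

Overall factor = α^6 with α = √(4.03/2.02), i.e. (4.03/2.02)^(6/2).
= 1.99505^3 = 7.941.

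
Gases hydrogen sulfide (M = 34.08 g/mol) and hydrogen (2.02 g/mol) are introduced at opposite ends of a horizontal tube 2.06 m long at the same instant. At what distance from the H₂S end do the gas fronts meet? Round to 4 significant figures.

The fronts meet when d_H₂S + d_H₂ = L with d_H₂S/d_H₂ = √(M_H₂/M_H₂S) (Graham's law). Here √(M_H₂/M_H₂S) = √(2.02/34.08) = 0.2435.
With d_H₂S + d_H₂ = 2.06 m, d_H₂ = 2.06/(1 + 0.2435) = 1.657 m.
d_H₂S = 2.06 − 1.657 = 0.4033 m.

0.4033 m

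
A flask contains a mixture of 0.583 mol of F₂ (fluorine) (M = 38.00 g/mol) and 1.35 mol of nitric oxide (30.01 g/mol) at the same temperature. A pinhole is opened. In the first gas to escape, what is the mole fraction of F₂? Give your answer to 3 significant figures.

Effusion rate of each component ∝ n_i/√M_i (partial pressure × 1/√M).
So x_F₂ in the escaping gas = (n_F₂/√M_F₂) / Σ(n_i/√M_i)
= (0.583/√38.00) / (0.583/√38.00 + 1.35/√30.01) = 0.09458/(0.09458 + 0.2464) = 0.277.

0.277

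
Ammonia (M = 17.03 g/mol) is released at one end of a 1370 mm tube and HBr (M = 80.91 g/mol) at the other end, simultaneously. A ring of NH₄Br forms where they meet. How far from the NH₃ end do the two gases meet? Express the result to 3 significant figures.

The fronts meet when d_NH₃ + d_HBr = L with d_NH₃/d_HBr = √(M_HBr/M_NH₃) (Graham's law). Here √(M_HBr/M_NH₃) = √(80.91/17.03) = 2.180.
With d_NH₃ + d_HBr = 1370 mm, d_HBr = 1370/(1 + 2.180) = 430.9 mm.
d_NH₃ = 1370 − 430.9 = 939 mm.

939 mm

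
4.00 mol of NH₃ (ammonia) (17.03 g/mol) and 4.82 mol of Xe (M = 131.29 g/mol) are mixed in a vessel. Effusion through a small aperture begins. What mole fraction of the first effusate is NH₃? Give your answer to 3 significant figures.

0.697

Effusion rate of each component ∝ n_i/√M_i (partial pressure × 1/√M).
x_NH₃(eff) = (n_NH₃/√M_NH₃) / (n_NH₃/√M_NH₃ + n_Xe/√M_Xe)
= (4.00/√17.03) / (4.00/√17.03 + 4.82/√131.29) = 0.9693/(0.9693 + 0.4207) = 0.697.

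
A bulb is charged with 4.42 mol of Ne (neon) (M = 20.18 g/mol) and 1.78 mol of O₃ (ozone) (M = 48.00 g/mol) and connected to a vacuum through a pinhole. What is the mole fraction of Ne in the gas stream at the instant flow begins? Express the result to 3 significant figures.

0.793

Effusion rate of each component ∝ n_i/√M_i (partial pressure × 1/√M).
x_Ne(eff) = (n_Ne/√M_Ne) / (n_Ne/√M_Ne + n_O₃/√M_O₃)
= (4.42/√20.18) / (4.42/√20.18 + 1.78/√48.00) = 0.9839/(0.9839 + 0.2569) = 0.793.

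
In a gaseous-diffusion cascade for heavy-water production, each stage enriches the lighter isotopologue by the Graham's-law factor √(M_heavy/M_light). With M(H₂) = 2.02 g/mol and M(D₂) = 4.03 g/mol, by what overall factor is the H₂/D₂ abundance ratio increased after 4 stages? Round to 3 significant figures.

3.98

Overall factor = α^4 with α = √(4.03/2.02), i.e. (4.03/2.02)^(4/2).
= 1.99505^2 = 3.98.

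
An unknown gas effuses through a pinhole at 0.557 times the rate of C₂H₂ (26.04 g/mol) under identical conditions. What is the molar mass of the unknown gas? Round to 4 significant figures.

83.93 g/mol

Using Graham's law: rate_X/rate_C₂H₂ = √(M_C₂H₂/M_X).
0.557 = √(26.04/M_X)
M_X = 26.04 / 0.557² = 26.04 / 0.3102 = 83.93 g/mol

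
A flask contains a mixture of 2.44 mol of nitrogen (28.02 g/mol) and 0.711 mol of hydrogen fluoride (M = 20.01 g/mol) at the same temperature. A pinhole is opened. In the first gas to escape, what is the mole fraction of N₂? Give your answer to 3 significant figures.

0.744

Effusion rate of each component ∝ n_i/√M_i (partial pressure × 1/√M).
So x_N₂ in the escaping gas = (n_N₂/√M_N₂) / Σ(n_i/√M_i)
= (2.44/√28.02) / (2.44/√28.02 + 0.711/√20.01) = 0.4610/(0.4610 + 0.1589) = 0.744.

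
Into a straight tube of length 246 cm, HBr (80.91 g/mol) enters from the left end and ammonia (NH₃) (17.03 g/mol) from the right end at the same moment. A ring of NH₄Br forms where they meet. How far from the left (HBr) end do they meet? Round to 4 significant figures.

In equal time, each gas travels a distance ∝ its rate ∝ 1/√M, so d_HBr/d_NH₃ = √(M_NH₃/M_HBr) = √(17.03/80.91) = 0.4588.
With d_HBr + d_NH₃ = 246 cm, d_NH₃ = 246/(1 + 0.4588) = 168.6 cm.
d_HBr = 246 − 168.6 = 77.37 cm.

77.37 cm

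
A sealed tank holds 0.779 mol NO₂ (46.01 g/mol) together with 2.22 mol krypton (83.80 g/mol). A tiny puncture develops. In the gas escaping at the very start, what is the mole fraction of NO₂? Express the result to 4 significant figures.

Effusion rate of each component ∝ n_i/√M_i (partial pressure × 1/√M).
So x_NO₂ in the escaping gas = (n_NO₂/√M_NO₂) / Σ(n_i/√M_i)
= (0.779/√46.01) / (0.779/√46.01 + 2.22/√83.80) = 0.1148/(0.1148 + 0.2425) = 0.3214.

0.3214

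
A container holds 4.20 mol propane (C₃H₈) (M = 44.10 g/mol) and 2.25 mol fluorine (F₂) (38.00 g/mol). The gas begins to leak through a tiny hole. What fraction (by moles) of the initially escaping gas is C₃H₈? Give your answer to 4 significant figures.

0.6341

Each component's effusion rate ∝ (its partial pressure)·(1/√M) ∝ n_i/√M_i.
Mole fraction of C₃H₈ in the effusate = (n_C₃H₈/√M_C₃H₈) / (n_C₃H₈/√M_C₃H₈ + n_F₂/√M_F₂)
= (4.20/√44.10) / (4.20/√44.10 + 2.25/√38.00) = 0.6325/(0.6325 + 0.3650) = 0.6341.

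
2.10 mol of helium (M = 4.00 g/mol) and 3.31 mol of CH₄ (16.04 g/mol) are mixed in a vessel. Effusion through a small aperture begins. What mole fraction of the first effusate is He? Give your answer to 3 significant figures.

Rate_i ∝ x_i/√M_i (Graham's law weighted by mole fraction), so the effusate composition follows n_i/√M_i.
Mole fraction of He in the effusate = (n_He/√M_He) / (n_He/√M_He + n_CH₄/√M_CH₄)
= (2.10/√4.00) / (2.10/√4.00 + 3.31/√16.04) = 1.050/(1.050 + 0.8265) = 0.560.

0.560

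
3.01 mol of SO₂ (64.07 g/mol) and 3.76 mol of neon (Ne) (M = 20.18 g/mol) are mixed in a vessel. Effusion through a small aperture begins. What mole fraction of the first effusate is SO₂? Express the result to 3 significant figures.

0.310

Each component's effusion rate ∝ (its partial pressure)·(1/√M) ∝ n_i/√M_i.
So x_SO₂ in the escaping gas = (n_SO₂/√M_SO₂) / Σ(n_i/√M_i)
= (3.01/√64.07) / (3.01/√64.07 + 3.76/√20.18) = 0.3760/(0.3760 + 0.8370) = 0.310.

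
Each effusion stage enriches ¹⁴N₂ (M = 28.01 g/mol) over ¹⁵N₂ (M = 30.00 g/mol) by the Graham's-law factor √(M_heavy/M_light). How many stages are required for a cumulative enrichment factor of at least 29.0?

99

Per stage α = (30.00/28.01)^(1/2) = 1.07105^0.5, giving ln α = 0.03432.
Need α^N ≥ 29.0 ⇒ N ≥ ln(29.0) / ln α = 3.367 / 0.03432 = 98.12.
So at least 99 stages are needed.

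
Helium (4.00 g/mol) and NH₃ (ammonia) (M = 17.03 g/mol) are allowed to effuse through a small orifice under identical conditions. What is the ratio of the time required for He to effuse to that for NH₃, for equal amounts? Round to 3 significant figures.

Using Graham's law: t_He/t_NH₃ = √(M_He/M_NH₃) = √(4.00/17.03) = √0.2349 = 0.485.

0.485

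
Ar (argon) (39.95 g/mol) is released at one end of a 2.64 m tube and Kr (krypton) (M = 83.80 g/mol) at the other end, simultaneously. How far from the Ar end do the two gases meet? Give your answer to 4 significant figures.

In equal time, each gas travels a distance ∝ its rate ∝ 1/√M, so d_Ar/d_Kr = √(M_Kr/M_Ar) = √(83.80/39.95) = 1.448.
With d_Ar + d_Kr = 2.64 m, d_Kr = 2.64/(1 + 1.448) = 1.078 m.
d_Ar = 2.64 − 1.078 = 1.562 m.

1.562 m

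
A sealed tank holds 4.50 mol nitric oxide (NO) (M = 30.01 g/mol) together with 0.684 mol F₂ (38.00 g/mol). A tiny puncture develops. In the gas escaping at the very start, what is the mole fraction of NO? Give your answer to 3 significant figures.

0.881

The effusion rate of species i is ∝ p_i/√M_i ∝ n_i/√M_i.
So x_NO in the escaping gas = (n_NO/√M_NO) / Σ(n_i/√M_i)
= (4.50/√30.01) / (4.50/√30.01 + 0.684/√38.00) = 0.8214/(0.8214 + 0.1110) = 0.881.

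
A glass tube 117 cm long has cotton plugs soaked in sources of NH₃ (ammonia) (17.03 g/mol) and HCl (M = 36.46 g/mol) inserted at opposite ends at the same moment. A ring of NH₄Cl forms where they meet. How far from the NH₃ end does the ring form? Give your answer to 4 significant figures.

69.50 cm

Graham's law gives d_NH₃/d_HCl = rate_NH₃/rate_HCl = √(M_HCl/M_NH₃) = √(36.46/17.03) = 1.463.
With d_NH₃ + d_HCl = 117 cm, d_HCl = 117/(1 + 1.463) = 47.50 cm.
d_NH₃ = 117 − 47.50 = 69.50 cm.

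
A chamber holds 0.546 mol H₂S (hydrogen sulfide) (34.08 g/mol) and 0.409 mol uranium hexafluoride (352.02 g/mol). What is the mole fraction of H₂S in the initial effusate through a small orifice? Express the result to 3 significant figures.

Rate_i ∝ x_i/√M_i (Graham's law weighted by mole fraction), so the effusate composition follows n_i/√M_i.
x_H₂S(eff) = (n_H₂S/√M_H₂S) / (n_H₂S/√M_H₂S + n_UF₆/√M_UF₆)
= (0.546/√34.08) / (0.546/√34.08 + 0.409/√352.02) = 0.09353/(0.09353 + 0.02180) = 0.811.

0.811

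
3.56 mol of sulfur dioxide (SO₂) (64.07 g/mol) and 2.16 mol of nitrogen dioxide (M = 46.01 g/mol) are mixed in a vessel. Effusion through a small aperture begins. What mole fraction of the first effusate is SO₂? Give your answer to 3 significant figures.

0.583

Rate_i ∝ x_i/√M_i (Graham's law weighted by mole fraction), so the effusate composition follows n_i/√M_i.
Mole fraction of SO₂ in the effusate = (n_SO₂/√M_SO₂) / (n_SO₂/√M_SO₂ + n_NO₂/√M_NO₂)
= (3.56/√64.07) / (3.56/√64.07 + 2.16/√46.01) = 0.4448/(0.4448 + 0.3184) = 0.583.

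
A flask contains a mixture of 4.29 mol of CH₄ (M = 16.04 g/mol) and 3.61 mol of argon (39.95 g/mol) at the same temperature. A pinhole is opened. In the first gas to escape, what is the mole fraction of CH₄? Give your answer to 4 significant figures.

Rate_i ∝ x_i/√M_i (Graham's law weighted by mole fraction), so the effusate composition follows n_i/√M_i.
So x_CH₄ in the escaping gas = (n_CH₄/√M_CH₄) / Σ(n_i/√M_i)
= (4.29/√16.04) / (4.29/√16.04 + 3.61/√39.95) = 1.071/(1.071 + 0.5711) = 0.6522.

0.6522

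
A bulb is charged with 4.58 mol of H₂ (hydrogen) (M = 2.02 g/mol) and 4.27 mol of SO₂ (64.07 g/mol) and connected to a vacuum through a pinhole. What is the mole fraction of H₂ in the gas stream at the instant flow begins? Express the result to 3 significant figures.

Each component's effusion rate ∝ (its partial pressure)·(1/√M) ∝ n_i/√M_i.
Mole fraction of H₂ in the effusate = (n_H₂/√M_H₂) / (n_H₂/√M_H₂ + n_SO₂/√M_SO₂)
= (4.58/√2.02) / (4.58/√2.02 + 4.27/√64.07) = 3.222/(3.222 + 0.5335) = 0.858.

0.858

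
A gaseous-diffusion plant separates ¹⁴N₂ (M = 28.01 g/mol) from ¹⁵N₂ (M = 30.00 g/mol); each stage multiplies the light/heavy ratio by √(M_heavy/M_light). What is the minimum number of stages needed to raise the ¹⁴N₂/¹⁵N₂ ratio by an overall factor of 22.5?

91

With α = √(30.00/28.01) per stage, ln α = ½ ln(1.07105) = 0.03432.
Need α^N ≥ 22.5 ⇒ N ≥ ln(22.5) / ln α = 3.114 / 0.03432 = 90.73.
So at least 91 stages are needed.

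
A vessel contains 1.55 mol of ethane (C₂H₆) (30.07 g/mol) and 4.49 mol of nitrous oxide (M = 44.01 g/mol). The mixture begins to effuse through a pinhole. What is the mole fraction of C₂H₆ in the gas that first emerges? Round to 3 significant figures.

Each component's effusion rate ∝ (its partial pressure)·(1/√M) ∝ n_i/√M_i.
x_C₂H₆(eff) = (n_C₂H₆/√M_C₂H₆) / (n_C₂H₆/√M_C₂H₆ + n_N₂O/√M_N₂O)
= (1.55/√30.07) / (1.55/√30.07 + 4.49/√44.01) = 0.2827/(0.2827 + 0.6768) = 0.295.

0.295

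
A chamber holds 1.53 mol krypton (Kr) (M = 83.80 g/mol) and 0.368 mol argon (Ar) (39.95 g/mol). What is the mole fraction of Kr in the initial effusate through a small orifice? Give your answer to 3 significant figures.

Rate_i ∝ x_i/√M_i (Graham's law weighted by mole fraction), so the effusate composition follows n_i/√M_i.
So x_Kr in the escaping gas = (n_Kr/√M_Kr) / Σ(n_i/√M_i)
= (1.53/√83.80) / (1.53/√83.80 + 0.368/√39.95) = 0.1671/(0.1671 + 0.05822) = 0.742.

0.742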